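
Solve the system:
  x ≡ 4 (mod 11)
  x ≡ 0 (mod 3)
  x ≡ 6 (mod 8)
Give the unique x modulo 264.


Moduli 11, 3, 8 are pairwise coprime; by CRT there is a unique solution modulo M = 11 · 3 · 8 = 264.
Solve pairwise, accumulating the modulus:
  Start with x ≡ 4 (mod 11).
  Combine with x ≡ 0 (mod 3): since gcd(11, 3) = 1, we get a unique residue mod 33.
    Write x = 4 + 11·t and substitute into x ≡ 0 (mod 3): 11·t ≡ 0 − 4 = -4 (mod 3).
    Reduce coefficients mod 3: 2·t ≡ 2 (mod 3).
    The inverse of 2 mod 3 is 2 (since 2·2 = 4 = 1·3 + 1), so t ≡ 2·2 = 4 ≡ 1 (mod 3).
    Then x = 4 + 11·1 = 15, valid modulo lcm(11, 3) = 33: x ≡ 15 (mod 33).
  Combine with x ≡ 6 (mod 8): since gcd(33, 8) = 1, we get a unique residue mod 264.
    Write x = 15 + 33·t and substitute into x ≡ 6 (mod 8): 33·t ≡ 6 − 15 = -9 (mod 8).
    Reduce coefficients mod 8: 1·t ≡ 7 (mod 8).
    So t ≡ 7 (mod 8).
    Then x = 15 + 33·7 = 246, valid modulo lcm(33, 8) = 264: x ≡ 246 (mod 264).
Verify: 246 mod 11 = 4 ✓, 246 mod 3 = 0 ✓, 246 mod 8 = 6 ✓.

x ≡ 246 (mod 264).


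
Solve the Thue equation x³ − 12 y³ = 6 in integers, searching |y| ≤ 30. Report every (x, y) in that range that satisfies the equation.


The equation is x³ - 12y³ = 6. For fixed y, x³ = 12·y³ + 6, so a solution requires the RHS to be a perfect cube.
Strategy: iterate y from -30 to 30, compute RHS = 12·y³ + 6, and check whether it is a (positive or negative) perfect cube.
Check small values of y:
  y = 0: RHS = 6 is not a perfect cube.
  y = 1: RHS = 18 is not a perfect cube.
  y = -1: RHS = -6 is not a perfect cube.
  y = 2: RHS = 102 is not a perfect cube.
  y = -2: RHS = -90 is not a perfect cube.
  y = 3: RHS = 330 is not a perfect cube.
  y = -3: RHS = -318 is not a perfect cube.
Continuing the search up to |y| = 30 finds no solutions either.
No (x, y) in the scanned range satisfies the equation.

No integer solutions with |y| ≤ 30.


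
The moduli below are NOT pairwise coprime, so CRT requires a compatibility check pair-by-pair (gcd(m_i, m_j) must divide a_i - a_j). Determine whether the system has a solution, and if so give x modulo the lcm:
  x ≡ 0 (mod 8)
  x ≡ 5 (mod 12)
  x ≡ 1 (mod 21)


Moduli 8, 12, 21 are not pairwise coprime, so CRT works modulo lcm(m_i) when all pairwise compatibility conditions hold.
Pairwise compatibility: gcd(m_i, m_j) must divide a_i - a_j for every pair.
Merge one congruence at a time:
  Start: x ≡ 0 (mod 8).
  Combine with x ≡ 5 (mod 12): gcd(8, 12) = 4, and 5 - 0 = 5 is NOT divisible by 4.
    ⇒ system is inconsistent (no integer solution).

No solution (the system is inconsistent).


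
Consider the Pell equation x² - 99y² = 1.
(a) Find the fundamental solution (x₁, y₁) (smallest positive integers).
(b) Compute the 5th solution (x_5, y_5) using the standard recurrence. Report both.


Step 1: Find the fundamental solution (x₁, y₁) of x² - 99y² = 1.
  Expand √99 as a continued fraction. a₀ = ⌊√99⌋ = 9; iterate m_{k+1} = d_k·a_k − m_k, d_{k+1} = (99 − m_{k+1}²)/d_k, a_{k+1} = ⌊(a₀ + m_{k+1})/d_{k+1}⌋ (starting m₀ = 0, d₀ = 1), with convergents p_k = a_k·p_{k-1} + p_{k-2}, q_k = a_k·q_{k-1} + q_{k-2} (p₋₁ = 1, q₋₁ = 0):
  k = 0: a₀ = 9; p₀/q₀ = 9/1; p₀² − 99·q₀² = 81 − 99 = -18.
  k = 1: m = 9, d = 18, a = ⌊(9 + 9)/18⌋ = 1; p/q = (1·9 + 1)/(1·1 + 0) = 10/1; p² − 99·q² = 100 − 99 = 1.
  The first convergent with p² − 99·q² = 1 gives the fundamental solution (x₁, y₁) = (10, 1).
Step 2: Apply the recurrence (x_{n+1}, y_{n+1}) = (x₁x_n + 99y₁y_n, x₁y_n + y₁x_n) repeatedly.
  From (x_1, y_1) = (10, 1): x_2 = 10·10 + 99·1·1 = 199; y_2 = 10·1 + 1·10 = 20.
  From (x_2, y_2) = (199, 20): x_3 = 10·199 + 99·1·20 = 3970; y_3 = 10·20 + 1·199 = 399.
  From (x_3, y_3) = (3970, 399): x_4 = 10·3970 + 99·1·399 = 79201; y_4 = 10·399 + 1·3970 = 7960.
  From (x_4, y_4) = (79201, 7960): x_5 = 10·79201 + 99·1·7960 = 1580050; y_5 = 10·7960 + 1·79201 = 158801.
Step 3: Verify x_5² - 99·y_5² = 2496558002500 - 2496558002499 = 1 (should be 1). ✓

(x_1, y_1) = (10, 1); (x_5, y_5) = (1580050, 158801).


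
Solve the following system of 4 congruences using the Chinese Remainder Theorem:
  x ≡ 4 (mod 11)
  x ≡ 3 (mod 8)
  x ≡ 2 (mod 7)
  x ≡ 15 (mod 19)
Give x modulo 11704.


Product of moduli M = 11 · 8 · 7 · 19 = 11704.
Merge one congruence at a time:
  Start: x ≡ 4 (mod 11).
  Combine with x ≡ 3 (mod 8); new modulus lcm = 88.
    Write x = 4 + 11·t and substitute into x ≡ 3 (mod 8): 11·t ≡ 3 − 4 = -1 (mod 8).
    Reduce coefficients mod 8: 3·t ≡ 7 (mod 8).
    The inverse of 3 mod 8 is 3 (since 3·3 = 9 = 1·8 + 1), so t ≡ 3·7 = 21 ≡ 5 (mod 8).
    Then x = 4 + 11·5 = 59, valid modulo lcm(11, 8) = 88: x ≡ 59 (mod 88).
  Combine with x ≡ 2 (mod 7); new modulus lcm = 616.
    Write x = 59 + 88·t and substitute into x ≡ 2 (mod 7): 88·t ≡ 2 − 59 = -57 (mod 7).
    Reduce coefficients mod 7: 4·t ≡ 6 (mod 7).
    The inverse of 4 mod 7 is 2 (since 4·2 = 8 = 1·7 + 1), so t ≡ 2·6 = 12 ≡ 5 (mod 7).
    Then x = 59 + 88·5 = 499, valid modulo lcm(88, 7) = 616: x ≡ 499 (mod 616).
  Combine with x ≡ 15 (mod 19); new modulus lcm = 11704.
    Write x = 499 + 616·t and substitute into x ≡ 15 (mod 19): 616·t ≡ 15 − 499 = -484 (mod 19).
    Reduce coefficients mod 19: 8·t ≡ 10 (mod 19).
    The inverse of 8 mod 19 is 12 (since 8·12 = 96 = 5·19 + 1), so t ≡ 12·10 = 120 ≡ 6 (mod 19).
    Then x = 499 + 616·6 = 4195, valid modulo lcm(616, 19) = 11704: x ≡ 4195 (mod 11704).
Verify against each original: 4195 mod 11 = 4, 4195 mod 8 = 3, 4195 mod 7 = 2, 4195 mod 19 = 15.

x ≡ 4195 (mod 11704).


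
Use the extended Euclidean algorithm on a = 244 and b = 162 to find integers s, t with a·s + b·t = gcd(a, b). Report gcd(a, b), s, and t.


Euclidean algorithm on (244, 162) — divide until remainder is 0:
  244 = 1 · 162 + 82
  162 = 1 · 82 + 80
  82 = 1 · 80 + 2
  80 = 40 · 2 + 0
gcd(244, 162) = 2.
Track Bezout coefficients alongside the remainders: start with r₀ = 244 = a·1 + b·0 (s = 1, t = 0) and r₁ = 162 = a·0 + b·1 (s = 0, t = 1); each new remainder r_{k+1} = r_{k-1} − q_k·r_k inherits s_{k+1} = s_{k-1} − q_k·s_k, t_{k+1} = t_{k-1} − q_k·t_k, so r_k = a·s_k + b·t_k at every step:
  q = 1: r = 82, s = 1 − 1·0 = 1, t = 0 − 1·1 = -1  (check: 244·1 + 162·(-1) = 82)
  q = 1: r = 80, s = 0 − 1·1 = -1, t = 1 − 1·(-1) = 2  (check: 244·(-1) + 162·2 = 80)
  q = 1: r = 2, s = 1 − 1·(-1) = 2, t = -1 − 1·2 = -3  (check: 244·2 + 162·(-3) = 2)
The row with r = 2 (the gcd) gives the Bezout coefficients s = 2, t = -3.
Result: 244 · (2) + 162 · (-3) = 2.

gcd(244, 162) = 2; s = 2, t = -3 (check: 244·2 + 162·(-3) = 2).


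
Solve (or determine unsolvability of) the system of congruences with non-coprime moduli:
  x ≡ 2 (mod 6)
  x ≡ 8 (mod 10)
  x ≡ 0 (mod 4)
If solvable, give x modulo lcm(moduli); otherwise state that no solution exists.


Moduli 6, 10, 4 are not pairwise coprime, so CRT works modulo lcm(m_i) when all pairwise compatibility conditions hold.
Pairwise compatibility: gcd(m_i, m_j) must divide a_i - a_j for every pair.
Merge one congruence at a time:
  Start: x ≡ 2 (mod 6).
  Combine with x ≡ 8 (mod 10): gcd(6, 10) = 2; 8 - 2 = 6, which IS divisible by 2, so compatible.
    Write x = 2 + 6·t and substitute into x ≡ 8 (mod 10): 6·t ≡ 8 − 2 = 6 (mod 10).
    Divide the congruence (and modulus) by g = 2: 3·t ≡ 3 (mod 5).
    The inverse of 3 mod 5 is 2 (since 3·2 = 6 = 1·5 + 1), so t ≡ 2·3 = 6 ≡ 1 (mod 5).
    Then x = 2 + 6·1 = 8, valid modulo lcm(6, 10) = 30: x ≡ 8 (mod 30).
  Combine with x ≡ 0 (mod 4): gcd(30, 4) = 2; 0 - 8 = -8, which IS divisible by 2, so compatible.
    Write x = 8 + 30·t and substitute into x ≡ 0 (mod 4): 30·t ≡ 0 − 8 = -8 (mod 4).
    Divide the congruence (and modulus) by g = 2: 15·t ≡ -4 (mod 2).
    Reduce coefficients mod 2: 1·t ≡ 0 (mod 2).
    So t ≡ 0 (mod 2).
    Then x = 8 + 30·0 = 8, valid modulo lcm(30, 4) = 60: x ≡ 8 (mod 60).
Verify: 8 mod 6 = 2, 8 mod 10 = 8, 8 mod 4 = 0.

x ≡ 8 (mod 60).


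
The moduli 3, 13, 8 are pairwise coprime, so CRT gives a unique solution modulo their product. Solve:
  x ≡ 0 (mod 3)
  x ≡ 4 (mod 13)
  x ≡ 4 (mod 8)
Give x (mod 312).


Moduli 3, 13, 8 are pairwise coprime; by CRT there is a unique solution modulo M = 3 · 13 · 8 = 312.
Solve pairwise, accumulating the modulus:
  Start with x ≡ 0 (mod 3).
  Combine with x ≡ 4 (mod 13): since gcd(3, 13) = 1, we get a unique residue mod 39.
    Write x = 0 + 3·t and substitute into x ≡ 4 (mod 13): 3·t ≡ 4 − 0 = 4 (mod 13).
    The inverse of 3 mod 13 is 9 (since 3·9 = 27 = 2·13 + 1), so t ≡ 9·4 = 36 ≡ 10 (mod 13).
    Then x = 0 + 3·10 = 30, valid modulo lcm(3, 13) = 39: x ≡ 30 (mod 39).
  Combine with x ≡ 4 (mod 8): since gcd(39, 8) = 1, we get a unique residue mod 312.
    Write x = 30 + 39·t and substitute into x ≡ 4 (mod 8): 39·t ≡ 4 − 30 = -26 (mod 8).
    Reduce coefficients mod 8: 7·t ≡ 6 (mod 8).
    The inverse of 7 mod 8 is 7 (since 7·7 = 49 = 6·8 + 1), so t ≡ 7·6 = 42 ≡ 2 (mod 8).
    Then x = 30 + 39·2 = 108, valid modulo lcm(39, 8) = 312: x ≡ 108 (mod 312).
Verify: 108 mod 3 = 0 ✓, 108 mod 13 = 4 ✓, 108 mod 8 = 4 ✓.

x ≡ 108 (mod 312).


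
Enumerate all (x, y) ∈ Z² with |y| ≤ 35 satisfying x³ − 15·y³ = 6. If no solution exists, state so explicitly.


The equation is x³ - 15y³ = 6. For fixed y, x³ = 15·y³ + 6, so a solution requires the RHS to be a perfect cube.
Strategy: iterate y from -35 to 35, compute RHS = 15·y³ + 6, and check whether it is a (positive or negative) perfect cube.
Check small values of y:
  y = 0: RHS = 6 is not a perfect cube.
  y = 1: RHS = 21 is not a perfect cube.
  y = -1: RHS = -9 is not a perfect cube.
  y = 2: RHS = 126 is not a perfect cube.
  y = -2: RHS = -114 is not a perfect cube.
  y = 3: RHS = 411 is not a perfect cube.
  y = -3: RHS = -399 is not a perfect cube.
Continuing the search up to |y| = 35 finds no solutions either.
No (x, y) in the scanned range satisfies the equation.

No integer solutions with |y| ≤ 35.


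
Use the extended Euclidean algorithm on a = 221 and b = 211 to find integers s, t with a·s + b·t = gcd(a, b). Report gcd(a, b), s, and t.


Euclidean algorithm on (221, 211) — divide until remainder is 0:
  221 = 1 · 211 + 10
  211 = 21 · 10 + 1
  10 = 10 · 1 + 0
gcd(221, 211) = 1.
Track Bezout coefficients alongside the remainders: start with r₀ = 221 = a·1 + b·0 (s = 1, t = 0) and r₁ = 211 = a·0 + b·1 (s = 0, t = 1); each new remainder r_{k+1} = r_{k-1} − q_k·r_k inherits s_{k+1} = s_{k-1} − q_k·s_k, t_{k+1} = t_{k-1} − q_k·t_k, so r_k = a·s_k + b·t_k at every step:
  q = 1: r = 10, s = 1 − 1·0 = 1, t = 0 − 1·1 = -1  (check: 221·1 + 211·(-1) = 10)
  q = 21: r = 1, s = 0 − 21·1 = -21, t = 1 − 21·(-1) = 22  (check: 221·(-21) + 211·22 = 1)
The row with r = 1 (the gcd) gives the Bezout coefficients s = -21, t = 22.
Result: 221 · (-21) + 211 · (22) = 1.

gcd(221, 211) = 1; s = -21, t = 22 (check: 221·(-21) + 211·22 = 1).


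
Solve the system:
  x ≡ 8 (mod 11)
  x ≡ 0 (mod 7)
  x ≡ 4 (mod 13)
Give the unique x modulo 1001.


Moduli 11, 7, 13 are pairwise coprime; by CRT there is a unique solution modulo M = 11 · 7 · 13 = 1001.
Solve pairwise, accumulating the modulus:
  Start with x ≡ 8 (mod 11).
  Combine with x ≡ 0 (mod 7): since gcd(11, 7) = 1, we get a unique residue mod 77.
    Write x = 8 + 11·t and substitute into x ≡ 0 (mod 7): 11·t ≡ 0 − 8 = -8 (mod 7).
    Reduce coefficients mod 7: 4·t ≡ 6 (mod 7).
    The inverse of 4 mod 7 is 2 (since 4·2 = 8 = 1·7 + 1), so t ≡ 2·6 = 12 ≡ 5 (mod 7).
    Then x = 8 + 11·5 = 63, valid modulo lcm(11, 7) = 77: x ≡ 63 (mod 77).
  Combine with x ≡ 4 (mod 13): since gcd(77, 13) = 1, we get a unique residue mod 1001.
    Write x = 63 + 77·t and substitute into x ≡ 4 (mod 13): 77·t ≡ 4 − 63 = -59 (mod 13).
    Reduce coefficients mod 13: 12·t ≡ 6 (mod 13).
    The inverse of 12 mod 13 is 12 (since 12·12 = 144 = 11·13 + 1), so t ≡ 12·6 = 72 ≡ 7 (mod 13).
    Then x = 63 + 77·7 = 602, valid modulo lcm(77, 13) = 1001: x ≡ 602 (mod 1001).
Verify: 602 mod 11 = 8 ✓, 602 mod 7 = 0 ✓, 602 mod 13 = 4 ✓.

x ≡ 602 (mod 1001).


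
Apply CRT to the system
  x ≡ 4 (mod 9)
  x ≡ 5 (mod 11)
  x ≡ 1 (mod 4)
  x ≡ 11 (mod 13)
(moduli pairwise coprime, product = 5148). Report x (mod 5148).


Product of moduli M = 9 · 11 · 4 · 13 = 5148.
Merge one congruence at a time:
  Start: x ≡ 4 (mod 9).
  Combine with x ≡ 5 (mod 11); new modulus lcm = 99.
    Write x = 4 + 9·t and substitute into x ≡ 5 (mod 11): 9·t ≡ 5 − 4 = 1 (mod 11).
    The inverse of 9 mod 11 is 5 (since 9·5 = 45 = 4·11 + 1), so t ≡ 5·1 = 5 ≡ 5 (mod 11).
    Then x = 4 + 9·5 = 49, valid modulo lcm(9, 11) = 99: x ≡ 49 (mod 99).
  Combine with x ≡ 1 (mod 4); new modulus lcm = 396.
    Write x = 49 + 99·t and substitute into x ≡ 1 (mod 4): 99·t ≡ 1 − 49 = -48 (mod 4).
    Reduce coefficients mod 4: 3·t ≡ 0 (mod 4).
    The inverse of 3 mod 4 is 3 (since 3·3 = 9 = 2·4 + 1), so t ≡ 3·0 = 0 ≡ 0 (mod 4).
    Then x = 49 + 99·0 = 49, valid modulo lcm(99, 4) = 396: x ≡ 49 (mod 396).
  Combine with x ≡ 11 (mod 13); new modulus lcm = 5148.
    Write x = 49 + 396·t and substitute into x ≡ 11 (mod 13): 396·t ≡ 11 − 49 = -38 (mod 13).
    Reduce coefficients mod 13: 6·t ≡ 1 (mod 13).
    The inverse of 6 mod 13 is 11 (since 6·11 = 66 = 5·13 + 1), so t ≡ 11·1 = 11 ≡ 11 (mod 13).
    Then x = 49 + 396·11 = 4405, valid modulo lcm(396, 13) = 5148: x ≡ 4405 (mod 5148).
Verify against each original: 4405 mod 9 = 4, 4405 mod 11 = 5, 4405 mod 4 = 1, 4405 mod 13 = 11.

x ≡ 4405 (mod 5148).


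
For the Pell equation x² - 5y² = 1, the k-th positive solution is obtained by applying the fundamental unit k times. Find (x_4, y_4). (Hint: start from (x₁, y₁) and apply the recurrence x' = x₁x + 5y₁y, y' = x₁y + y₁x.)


Step 1: Find the fundamental solution (x₁, y₁) of x² - 5y² = 1.
  Expand √5 as a continued fraction. a₀ = ⌊√5⌋ = 2; iterate m_{k+1} = d_k·a_k − m_k, d_{k+1} = (5 − m_{k+1}²)/d_k, a_{k+1} = ⌊(a₀ + m_{k+1})/d_{k+1}⌋ (starting m₀ = 0, d₀ = 1), with convergents p_k = a_k·p_{k-1} + p_{k-2}, q_k = a_k·q_{k-1} + q_{k-2} (p₋₁ = 1, q₋₁ = 0):
  k = 0: a₀ = 2; p₀/q₀ = 2/1; p₀² − 5·q₀² = 4 − 5 = -1.
  k = 1: m = 2, d = 1, a = ⌊(2 + 2)/1⌋ = 4; p/q = (4·2 + 1)/(4·1 + 0) = 9/4; p² − 5·q² = 81 − 80 = 1.
  The first convergent with p² − 5·q² = 1 gives the fundamental solution (x₁, y₁) = (9, 4).
Step 2: Apply the recurrence (x_{n+1}, y_{n+1}) = (x₁x_n + 5y₁y_n, x₁y_n + y₁x_n) repeatedly.
  From (x_1, y_1) = (9, 4): x_2 = 9·9 + 5·4·4 = 161; y_2 = 9·4 + 4·9 = 72.
  From (x_2, y_2) = (161, 72): x_3 = 9·161 + 5·4·72 = 2889; y_3 = 9·72 + 4·161 = 1292.
  From (x_3, y_3) = (2889, 1292): x_4 = 9·2889 + 5·4·1292 = 51841; y_4 = 9·1292 + 4·2889 = 23184.
Step 3: Verify x_4² - 5·y_4² = 2687489281 - 2687489280 = 1 (should be 1). ✓

(x_1, y_1) = (9, 4); (x_4, y_4) = (51841, 23184).


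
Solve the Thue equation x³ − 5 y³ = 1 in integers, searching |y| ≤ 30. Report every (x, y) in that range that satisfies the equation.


The equation is x³ - 5y³ = 1. For fixed y, x³ = 5·y³ + 1, so a solution requires the RHS to be a perfect cube.
Strategy: iterate y from -30 to 30, compute RHS = 5·y³ + 1, and check whether it is a (positive or negative) perfect cube.
Check small values of y:
  y = 0: RHS = 1 = (1)³ ⇒ x = 1 works.
  y = 1: RHS = 6 is not a perfect cube.
  y = -1: RHS = -4 is not a perfect cube.
  y = 2: RHS = 41 is not a perfect cube.
  y = -2: RHS = -39 is not a perfect cube.
  y = 3: RHS = 136 is not a perfect cube.
  y = -3: RHS = -134 is not a perfect cube.
Continuing the search up to |y| = 30 finds no further solutions beyond those listed.
Collected solutions: (1, 0).

Solutions (with |y| ≤ 30): (1, 0).


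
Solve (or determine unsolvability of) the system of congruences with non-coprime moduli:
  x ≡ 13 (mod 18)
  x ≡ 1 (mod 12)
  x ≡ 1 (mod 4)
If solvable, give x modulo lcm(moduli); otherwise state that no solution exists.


Moduli 18, 12, 4 are not pairwise coprime, so CRT works modulo lcm(m_i) when all pairwise compatibility conditions hold.
Pairwise compatibility: gcd(m_i, m_j) must divide a_i - a_j for every pair.
Merge one congruence at a time:
  Start: x ≡ 13 (mod 18).
  Combine with x ≡ 1 (mod 12): gcd(18, 12) = 6; 1 - 13 = -12, which IS divisible by 6, so compatible.
    Write x = 13 + 18·t and substitute into x ≡ 1 (mod 12): 18·t ≡ 1 − 13 = -12 (mod 12).
    Divide the congruence (and modulus) by g = 6: 3·t ≡ -2 (mod 2).
    Reduce coefficients mod 2: 1·t ≡ 0 (mod 2).
    So t ≡ 0 (mod 2).
    Then x = 13 + 18·0 = 13, valid modulo lcm(18, 12) = 36: x ≡ 13 (mod 36).
  Combine with x ≡ 1 (mod 4): gcd(36, 4) = 4; 1 - 13 = -12, which IS divisible by 4, so compatible.
    Write x = 13 + 36·t and substitute into x ≡ 1 (mod 4): 36·t ≡ 1 − 13 = -12 (mod 4).
    Divide the congruence (and modulus) by g = 4: 9·t ≡ -3 (mod 1).
    Modulo 1 every t works; take t = 0.
    Then x = 13 + 36·0 = 13, valid modulo lcm(36, 4) = 36: x ≡ 13 (mod 36).
Verify: 13 mod 18 = 13, 13 mod 12 = 1, 13 mod 4 = 1.

x ≡ 13 (mod 36).


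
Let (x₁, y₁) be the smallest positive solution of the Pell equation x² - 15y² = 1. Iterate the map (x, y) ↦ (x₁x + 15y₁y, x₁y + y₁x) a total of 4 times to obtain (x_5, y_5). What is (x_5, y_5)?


Step 1: Find the fundamental solution (x₁, y₁) of x² - 15y² = 1.
  Expand √15 as a continued fraction. a₀ = ⌊√15⌋ = 3; iterate m_{k+1} = d_k·a_k − m_k, d_{k+1} = (15 − m_{k+1}²)/d_k, a_{k+1} = ⌊(a₀ + m_{k+1})/d_{k+1}⌋ (starting m₀ = 0, d₀ = 1), with convergents p_k = a_k·p_{k-1} + p_{k-2}, q_k = a_k·q_{k-1} + q_{k-2} (p₋₁ = 1, q₋₁ = 0):
  k = 0: a₀ = 3; p₀/q₀ = 3/1; p₀² − 15·q₀² = 9 − 15 = -6.
  k = 1: m = 3, d = 6, a = ⌊(3 + 3)/6⌋ = 1; p/q = (1·3 + 1)/(1·1 + 0) = 4/1; p² − 15·q² = 16 − 15 = 1.
  The first convergent with p² − 15·q² = 1 gives the fundamental solution (x₁, y₁) = (4, 1).
Step 2: Apply the recurrence (x_{n+1}, y_{n+1}) = (x₁x_n + 15y₁y_n, x₁y_n + y₁x_n) repeatedly.
  From (x_1, y_1) = (4, 1): x_2 = 4·4 + 15·1·1 = 31; y_2 = 4·1 + 1·4 = 8.
  From (x_2, y_2) = (31, 8): x_3 = 4·31 + 15·1·8 = 244; y_3 = 4·8 + 1·31 = 63.
  From (x_3, y_3) = (244, 63): x_4 = 4·244 + 15·1·63 = 1921; y_4 = 4·63 + 1·244 = 496.
  From (x_4, y_4) = (1921, 496): x_5 = 4·1921 + 15·1·496 = 15124; y_5 = 4·496 + 1·1921 = 3905.
Step 3: Verify x_5² - 15·y_5² = 228735376 - 228735375 = 1 (should be 1). ✓

(x_1, y_1) = (4, 1); (x_5, y_5) = (15124, 3905).


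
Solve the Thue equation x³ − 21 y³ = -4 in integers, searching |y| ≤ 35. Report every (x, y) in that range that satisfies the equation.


The equation is x³ - 21y³ = -4. For fixed y, x³ = 21·y³ − 4, so a solution requires the RHS to be a perfect cube.
Strategy: iterate y from -35 to 35, compute RHS = 21·y³ − 4, and check whether it is a (positive or negative) perfect cube.
Check small values of y:
  y = 0: RHS = -4 is not a perfect cube.
  y = 1: RHS = 17 is not a perfect cube.
  y = -1: RHS = -25 is not a perfect cube.
  y = 2: RHS = 164 is not a perfect cube.
  y = -2: RHS = -172 is not a perfect cube.
  y = 3: RHS = 563 is not a perfect cube.
  y = -3: RHS = -571 is not a perfect cube.
Continuing the search up to |y| = 35 finds no solutions either.
No (x, y) in the scanned range satisfies the equation.

No integer solutions with |y| ≤ 35.


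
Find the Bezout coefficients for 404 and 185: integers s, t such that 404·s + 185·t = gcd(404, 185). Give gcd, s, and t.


Euclidean algorithm on (404, 185) — divide until remainder is 0:
  404 = 2 · 185 + 34
  185 = 5 · 34 + 15
  34 = 2 · 15 + 4
  15 = 3 · 4 + 3
  4 = 1 · 3 + 1
  3 = 3 · 1 + 0
gcd(404, 185) = 1.
Track Bezout coefficients alongside the remainders: start with r₀ = 404 = a·1 + b·0 (s = 1, t = 0) and r₁ = 185 = a·0 + b·1 (s = 0, t = 1); each new remainder r_{k+1} = r_{k-1} − q_k·r_k inherits s_{k+1} = s_{k-1} − q_k·s_k, t_{k+1} = t_{k-1} − q_k·t_k, so r_k = a·s_k + b·t_k at every step:
  q = 2: r = 34, s = 1 − 2·0 = 1, t = 0 − 2·1 = -2  (check: 404·1 + 185·(-2) = 34)
  q = 5: r = 15, s = 0 − 5·1 = -5, t = 1 − 5·(-2) = 11  (check: 404·(-5) + 185·11 = 15)
  q = 2: r = 4, s = 1 − 2·(-5) = 11, t = -2 − 2·11 = -24  (check: 404·11 + 185·(-24) = 4)
  q = 3: r = 3, s = -5 − 3·11 = -38, t = 11 − 3·(-24) = 83  (check: 404·(-38) + 185·83 = 3)
  q = 1: r = 1, s = 11 − 1·(-38) = 49, t = -24 − 1·83 = -107  (check: 404·49 + 185·(-107) = 1)
The row with r = 1 (the gcd) gives the Bezout coefficients s = 49, t = -107.
Result: 404 · (49) + 185 · (-107) = 1.

gcd(404, 185) = 1; s = 49, t = -107 (check: 404·49 + 185·(-107) = 1).


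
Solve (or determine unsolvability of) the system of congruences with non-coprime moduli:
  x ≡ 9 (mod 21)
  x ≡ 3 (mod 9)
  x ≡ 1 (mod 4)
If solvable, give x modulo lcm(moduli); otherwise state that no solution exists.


Moduli 21, 9, 4 are not pairwise coprime, so CRT works modulo lcm(m_i) when all pairwise compatibility conditions hold.
Pairwise compatibility: gcd(m_i, m_j) must divide a_i - a_j for every pair.
Merge one congruence at a time:
  Start: x ≡ 9 (mod 21).
  Combine with x ≡ 3 (mod 9): gcd(21, 9) = 3; 3 - 9 = -6, which IS divisible by 3, so compatible.
    Write x = 9 + 21·t and substitute into x ≡ 3 (mod 9): 21·t ≡ 3 − 9 = -6 (mod 9).
    Divide the congruence (and modulus) by g = 3: 7·t ≡ -2 (mod 3).
    Reduce coefficients mod 3: 1·t ≡ 1 (mod 3).
    So t ≡ 1 (mod 3).
    Then x = 9 + 21·1 = 30, valid modulo lcm(21, 9) = 63: x ≡ 30 (mod 63).
  Combine with x ≡ 1 (mod 4): gcd(63, 4) = 1; 1 - 30 = -29, which IS divisible by 1, so compatible.
    Write x = 30 + 63·t and substitute into x ≡ 1 (mod 4): 63·t ≡ 1 − 30 = -29 (mod 4).
    Reduce coefficients mod 4: 3·t ≡ 3 (mod 4).
    The inverse of 3 mod 4 is 3 (since 3·3 = 9 = 2·4 + 1), so t ≡ 3·3 = 9 ≡ 1 (mod 4).
    Then x = 30 + 63·1 = 93, valid modulo lcm(63, 4) = 252: x ≡ 93 (mod 252).
Verify: 93 mod 21 = 9, 93 mod 9 = 3, 93 mod 4 = 1.

x ≡ 93 (mod 252).


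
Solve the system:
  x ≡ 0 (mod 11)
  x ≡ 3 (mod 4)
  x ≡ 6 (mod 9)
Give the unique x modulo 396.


Moduli 11, 4, 9 are pairwise coprime; by CRT there is a unique solution modulo M = 11 · 4 · 9 = 396.
Solve pairwise, accumulating the modulus:
  Start with x ≡ 0 (mod 11).
  Combine with x ≡ 3 (mod 4): since gcd(11, 4) = 1, we get a unique residue mod 44.
    Write x = 0 + 11·t and substitute into x ≡ 3 (mod 4): 11·t ≡ 3 − 0 = 3 (mod 4).
    Reduce coefficients mod 4: 3·t ≡ 3 (mod 4).
    The inverse of 3 mod 4 is 3 (since 3·3 = 9 = 2·4 + 1), so t ≡ 3·3 = 9 ≡ 1 (mod 4).
    Then x = 0 + 11·1 = 11, valid modulo lcm(11, 4) = 44: x ≡ 11 (mod 44).
  Combine with x ≡ 6 (mod 9): since gcd(44, 9) = 1, we get a unique residue mod 396.
    Write x = 11 + 44·t and substitute into x ≡ 6 (mod 9): 44·t ≡ 6 − 11 = -5 (mod 9).
    Reduce coefficients mod 9: 8·t ≡ 4 (mod 9).
    The inverse of 8 mod 9 is 8 (since 8·8 = 64 = 7·9 + 1), so t ≡ 8·4 = 32 ≡ 5 (mod 9).
    Then x = 11 + 44·5 = 231, valid modulo lcm(44, 9) = 396: x ≡ 231 (mod 396).
Verify: 231 mod 11 = 0 ✓, 231 mod 4 = 3 ✓, 231 mod 9 = 6 ✓.

x ≡ 231 (mod 396).


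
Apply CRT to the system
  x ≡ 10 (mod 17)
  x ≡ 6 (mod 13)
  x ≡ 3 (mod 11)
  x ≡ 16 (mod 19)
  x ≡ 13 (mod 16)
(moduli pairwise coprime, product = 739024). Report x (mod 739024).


Product of moduli M = 17 · 13 · 11 · 19 · 16 = 739024.
Merge one congruence at a time:
  Start: x ≡ 10 (mod 17).
  Combine with x ≡ 6 (mod 13); new modulus lcm = 221.
    Write x = 10 + 17·t and substitute into x ≡ 6 (mod 13): 17·t ≡ 6 − 10 = -4 (mod 13).
    Reduce coefficients mod 13: 4·t ≡ 9 (mod 13).
    The inverse of 4 mod 13 is 10 (since 4·10 = 40 = 3·13 + 1), so t ≡ 10·9 = 90 ≡ 12 (mod 13).
    Then x = 10 + 17·12 = 214, valid modulo lcm(17, 13) = 221: x ≡ 214 (mod 221).
  Combine with x ≡ 3 (mod 11); new modulus lcm = 2431.
    Write x = 214 + 221·t and substitute into x ≡ 3 (mod 11): 221·t ≡ 3 − 214 = -211 (mod 11).
    Reduce coefficients mod 11: 1·t ≡ 9 (mod 11).
    So t ≡ 9 (mod 11).
    Then x = 214 + 221·9 = 2203, valid modulo lcm(221, 11) = 2431: x ≡ 2203 (mod 2431).
  Combine with x ≡ 16 (mod 19); new modulus lcm = 46189.
    Write x = 2203 + 2431·t and substitute into x ≡ 16 (mod 19): 2431·t ≡ 16 − 2203 = -2187 (mod 19).
    Reduce coefficients mod 19: 18·t ≡ 17 (mod 19).
    The inverse of 18 mod 19 is 18 (since 18·18 = 324 = 17·19 + 1), so t ≡ 18·17 = 306 ≡ 2 (mod 19).
    Then x = 2203 + 2431·2 = 7065, valid modulo lcm(2431, 19) = 46189: x ≡ 7065 (mod 46189).
  Combine with x ≡ 13 (mod 16); new modulus lcm = 739024.
    Write x = 7065 + 46189·t and substitute into x ≡ 13 (mod 16): 46189·t ≡ 13 − 7065 = -7052 (mod 16).
    Reduce coefficients mod 16: 13·t ≡ 4 (mod 16).
    The inverse of 13 mod 16 is 5 (since 13·5 = 65 = 4·16 + 1), so t ≡ 5·4 = 20 ≡ 4 (mod 16).
    Then x = 7065 + 46189·4 = 191821, valid modulo lcm(46189, 16) = 739024: x ≡ 191821 (mod 739024).
Verify against each original: 191821 mod 17 = 10, 191821 mod 13 = 6, 191821 mod 11 = 3, 191821 mod 19 = 16, 191821 mod 16 = 13.

x ≡ 191821 (mod 739024).


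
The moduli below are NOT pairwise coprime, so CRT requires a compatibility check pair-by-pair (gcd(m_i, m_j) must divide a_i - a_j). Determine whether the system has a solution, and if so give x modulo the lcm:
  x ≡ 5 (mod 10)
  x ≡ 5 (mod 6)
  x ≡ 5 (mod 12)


Moduli 10, 6, 12 are not pairwise coprime, so CRT works modulo lcm(m_i) when all pairwise compatibility conditions hold.
Pairwise compatibility: gcd(m_i, m_j) must divide a_i - a_j for every pair.
Merge one congruence at a time:
  Start: x ≡ 5 (mod 10).
  Combine with x ≡ 5 (mod 6): gcd(10, 6) = 2; 5 - 5 = 0, which IS divisible by 2, so compatible.
    Write x = 5 + 10·t and substitute into x ≡ 5 (mod 6): 10·t ≡ 5 − 5 = 0 (mod 6).
    Divide the congruence (and modulus) by g = 2: 5·t ≡ 0 (mod 3).
    Reduce coefficients mod 3: 2·t ≡ 0 (mod 3).
    The inverse of 2 mod 3 is 2 (since 2·2 = 4 = 1·3 + 1), so t ≡ 2·0 = 0 ≡ 0 (mod 3).
    Then x = 5 + 10·0 = 5, valid modulo lcm(10, 6) = 30: x ≡ 5 (mod 30).
  Combine with x ≡ 5 (mod 12): gcd(30, 12) = 6; 5 - 5 = 0, which IS divisible by 6, so compatible.
    Write x = 5 + 30·t and substitute into x ≡ 5 (mod 12): 30·t ≡ 5 − 5 = 0 (mod 12).
    Divide the congruence (and modulus) by g = 6: 5·t ≡ 0 (mod 2).
    Reduce coefficients mod 2: 1·t ≡ 0 (mod 2).
    So t ≡ 0 (mod 2).
    Then x = 5 + 30·0 = 5, valid modulo lcm(30, 12) = 60: x ≡ 5 (mod 60).
Verify: 5 mod 10 = 5, 5 mod 6 = 5, 5 mod 12 = 5.

x ≡ 5 (mod 60).


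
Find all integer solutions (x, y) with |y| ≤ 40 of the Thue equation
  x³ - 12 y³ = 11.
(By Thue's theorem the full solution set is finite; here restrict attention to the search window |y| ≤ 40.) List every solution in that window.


The equation is x³ - 12y³ = 11. For fixed y, x³ = 12·y³ + 11, so a solution requires the RHS to be a perfect cube.
Strategy: iterate y from -40 to 40, compute RHS = 12·y³ + 11, and check whether it is a (positive or negative) perfect cube.
Check small values of y:
  y = 0: RHS = 11 is not a perfect cube.
  y = 1: RHS = 23 is not a perfect cube.
  y = -1: RHS = -1 = (-1)³ ⇒ x = -1 works.
  y = 2: RHS = 107 is not a perfect cube.
  y = -2: RHS = -85 is not a perfect cube.
  y = 3: RHS = 335 is not a perfect cube.
  y = -3: RHS = -313 is not a perfect cube.
Continuing the search up to |y| = 40 finds no further solutions beyond those listed.
Collected solutions: (-1, -1).

Solutions (with |y| ≤ 40): (-1, -1).


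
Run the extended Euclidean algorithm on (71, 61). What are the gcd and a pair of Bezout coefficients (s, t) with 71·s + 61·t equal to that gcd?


Euclidean algorithm on (71, 61) — divide until remainder is 0:
  71 = 1 · 61 + 10
  61 = 6 · 10 + 1
  10 = 10 · 1 + 0
gcd(71, 61) = 1.
Track Bezout coefficients alongside the remainders: start with r₀ = 71 = a·1 + b·0 (s = 1, t = 0) and r₁ = 61 = a·0 + b·1 (s = 0, t = 1); each new remainder r_{k+1} = r_{k-1} − q_k·r_k inherits s_{k+1} = s_{k-1} − q_k·s_k, t_{k+1} = t_{k-1} − q_k·t_k, so r_k = a·s_k + b·t_k at every step:
  q = 1: r = 10, s = 1 − 1·0 = 1, t = 0 − 1·1 = -1  (check: 71·1 + 61·(-1) = 10)
  q = 6: r = 1, s = 0 − 6·1 = -6, t = 1 − 6·(-1) = 7  (check: 71·(-6) + 61·7 = 1)
The row with r = 1 (the gcd) gives the Bezout coefficients s = -6, t = 7.
Result: 71 · (-6) + 61 · (7) = 1.

gcd(71, 61) = 1; s = -6, t = 7 (check: 71·(-6) + 61·7 = 1).


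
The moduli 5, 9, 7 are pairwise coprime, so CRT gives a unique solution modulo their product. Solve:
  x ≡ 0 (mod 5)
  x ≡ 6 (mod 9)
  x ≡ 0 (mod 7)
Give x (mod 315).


Moduli 5, 9, 7 are pairwise coprime; by CRT there is a unique solution modulo M = 5 · 9 · 7 = 315.
Solve pairwise, accumulating the modulus:
  Start with x ≡ 0 (mod 5).
  Combine with x ≡ 6 (mod 9): since gcd(5, 9) = 1, we get a unique residue mod 45.
    Write x = 0 + 5·t and substitute into x ≡ 6 (mod 9): 5·t ≡ 6 − 0 = 6 (mod 9).
    The inverse of 5 mod 9 is 2 (since 5·2 = 10 = 1·9 + 1), so t ≡ 2·6 = 12 ≡ 3 (mod 9).
    Then x = 0 + 5·3 = 15, valid modulo lcm(5, 9) = 45: x ≡ 15 (mod 45).
  Combine with x ≡ 0 (mod 7): since gcd(45, 7) = 1, we get a unique residue mod 315.
    Write x = 15 + 45·t and substitute into x ≡ 0 (mod 7): 45·t ≡ 0 − 15 = -15 (mod 7).
    Reduce coefficients mod 7: 3·t ≡ 6 (mod 7).
    The inverse of 3 mod 7 is 5 (since 3·5 = 15 = 2·7 + 1), so t ≡ 5·6 = 30 ≡ 2 (mod 7).
    Then x = 15 + 45·2 = 105, valid modulo lcm(45, 7) = 315: x ≡ 105 (mod 315).
Verify: 105 mod 5 = 0 ✓, 105 mod 9 = 6 ✓, 105 mod 7 = 0 ✓.

x ≡ 105 (mod 315).


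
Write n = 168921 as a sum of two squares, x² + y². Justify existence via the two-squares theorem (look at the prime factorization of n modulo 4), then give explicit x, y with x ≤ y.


Step 1: Factor n = 168921 = 3^2 · 137^2.
Step 2: Check the mod-4 condition on each prime factor: 3 ≡ 3 (mod 4), exponent 2 (must be even); 137 ≡ 1 (mod 4), exponent 2.
All primes ≡ 3 (mod 4) appear to even exponent (or don't appear), so by the two-squares theorem n IS expressible as a sum of two squares.
Step 3: Build a representation. Group n = k² · m with k = 3 and m = 137 · 137 = 18769 (a product of primes ≡ 1 (mod 4)); a representation of m scales to one of n via (k·x)² + (k·y)² = k²(x² + y²). Each prime p ≡ 1 (mod 4) is itself a sum of two squares; find a² by testing p − a² for a perfect square:
  137: 137 − 1² = 136, 137 − 2² = 133, 137 − 3² = 128, 137 − 4² = 121 = 11² ⇒ 137 = 4² + 11².
  Combine using the Brahmagupta–Fibonacci identity (a² + b²)(c² + d²) = (ac − bd)² + (ad + bc)² = (ac + bd)² + (ad − bc)²:
  137 · 137 = 18769: from (4² + 11²)(4² + 11²), take (4·4 − 11·11, 4·11 + 11·4) = (16 − 121, 44 + 44) = (-105, 88); dropping signs (only squares matter) gives (105, 88); check 105² + 88² = 11025 + 7744 = 18769 ✓.
  Scale by k = 3: (3·105, 3·88) = (315, 264).
Step 4: Order so x ≤ y and verify: 264² + 315² = 69696 + 99225 = 168921 = n. ✓

n = 168921 = 264² + 315² (one valid representation with x ≤ y).


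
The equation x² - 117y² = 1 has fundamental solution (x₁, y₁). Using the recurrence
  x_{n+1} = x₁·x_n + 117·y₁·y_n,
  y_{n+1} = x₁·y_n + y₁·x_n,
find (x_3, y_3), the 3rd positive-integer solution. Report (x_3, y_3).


Step 1: Find the fundamental solution (x₁, y₁) of x² - 117y² = 1.
  Expand √117 as a continued fraction. a₀ = ⌊√117⌋ = 10; iterate m_{k+1} = d_k·a_k − m_k, d_{k+1} = (117 − m_{k+1}²)/d_k, a_{k+1} = ⌊(a₀ + m_{k+1})/d_{k+1}⌋ (starting m₀ = 0, d₀ = 1), with convergents p_k = a_k·p_{k-1} + p_{k-2}, q_k = a_k·q_{k-1} + q_{k-2} (p₋₁ = 1, q₋₁ = 0):
  k = 0: a₀ = 10; p₀/q₀ = 10/1; p₀² − 117·q₀² = 100 − 117 = -17.
  k = 1: m = 10, d = 17, a = ⌊(10 + 10)/17⌋ = 1; p/q = (1·10 + 1)/(1·1 + 0) = 11/1; p² − 117·q² = 121 − 117 = 4.
  k = 2: m = 7, d = 4, a = ⌊(10 + 7)/4⌋ = 4; p/q = (4·11 + 10)/(4·1 + 1) = 54/5; p² − 117·q² = 2916 − 2925 = -9.
  k = 3: m = 9, d = 9, a = ⌊(10 + 9)/9⌋ = 2; p/q = (2·54 + 11)/(2·5 + 1) = 119/11; p² − 117·q² = 14161 − 14157 = 4.
  k = 4: m = 9, d = 4, a = ⌊(10 + 9)/4⌋ = 4; p/q = (4·119 + 54)/(4·11 + 5) = 530/49; p² − 117·q² = 280900 − 280917 = -17.
  k = 5: m = 7, d = 17, a = ⌊(10 + 7)/17⌋ = 1; p/q = (1·530 + 119)/(1·49 + 11) = 649/60; p² − 117·q² = 421201 − 421200 = 1.
  The first convergent with p² − 117·q² = 1 gives the fundamental solution (x₁, y₁) = (649, 60).
Step 2: Apply the recurrence (x_{n+1}, y_{n+1}) = (x₁x_n + 117y₁y_n, x₁y_n + y₁x_n) repeatedly.
  From (x_1, y_1) = (649, 60): x_2 = 649·649 + 117·60·60 = 842401; y_2 = 649·60 + 60·649 = 77880.
  From (x_2, y_2) = (842401, 77880): x_3 = 649·842401 + 117·60·77880 = 1093435849; y_3 = 649·77880 + 60·842401 = 101088180.
Step 3: Verify x_3² - 117·y_3² = 1195601955878350801 - 1195601955878350800 = 1 (should be 1). ✓

(x_1, y_1) = (649, 60); (x_3, y_3) = (1093435849, 101088180).


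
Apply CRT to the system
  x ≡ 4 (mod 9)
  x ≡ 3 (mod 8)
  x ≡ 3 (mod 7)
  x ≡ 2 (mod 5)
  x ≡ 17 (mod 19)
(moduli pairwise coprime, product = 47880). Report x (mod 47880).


Product of moduli M = 9 · 8 · 7 · 5 · 19 = 47880.
Merge one congruence at a time:
  Start: x ≡ 4 (mod 9).
  Combine with x ≡ 3 (mod 8); new modulus lcm = 72.
    Write x = 4 + 9·t and substitute into x ≡ 3 (mod 8): 9·t ≡ 3 − 4 = -1 (mod 8).
    Reduce coefficients mod 8: 1·t ≡ 7 (mod 8).
    So t ≡ 7 (mod 8).
    Then x = 4 + 9·7 = 67, valid modulo lcm(9, 8) = 72: x ≡ 67 (mod 72).
  Combine with x ≡ 3 (mod 7); new modulus lcm = 504.
    Write x = 67 + 72·t and substitute into x ≡ 3 (mod 7): 72·t ≡ 3 − 67 = -64 (mod 7).
    Reduce coefficients mod 7: 2·t ≡ 6 (mod 7).
    The inverse of 2 mod 7 is 4 (since 2·4 = 8 = 1·7 + 1), so t ≡ 4·6 = 24 ≡ 3 (mod 7).
    Then x = 67 + 72·3 = 283, valid modulo lcm(72, 7) = 504: x ≡ 283 (mod 504).
  Combine with x ≡ 2 (mod 5); new modulus lcm = 2520.
    Write x = 283 + 504·t and substitute into x ≡ 2 (mod 5): 504·t ≡ 2 − 283 = -281 (mod 5).
    Reduce coefficients mod 5: 4·t ≡ 4 (mod 5).
    The inverse of 4 mod 5 is 4 (since 4·4 = 16 = 3·5 + 1), so t ≡ 4·4 = 16 ≡ 1 (mod 5).
    Then x = 283 + 504·1 = 787, valid modulo lcm(504, 5) = 2520: x ≡ 787 (mod 2520).
  Combine with x ≡ 17 (mod 19); new modulus lcm = 47880.
    Write x = 787 + 2520·t and substitute into x ≡ 17 (mod 19): 2520·t ≡ 17 − 787 = -770 (mod 19).
    Reduce coefficients mod 19: 12·t ≡ 9 (mod 19).
    The inverse of 12 mod 19 is 8 (since 12·8 = 96 = 5·19 + 1), so t ≡ 8·9 = 72 ≡ 15 (mod 19).
    Then x = 787 + 2520·15 = 38587, valid modulo lcm(2520, 19) = 47880: x ≡ 38587 (mod 47880).
Verify against each original: 38587 mod 9 = 4, 38587 mod 8 = 3, 38587 mod 7 = 3, 38587 mod 5 = 2, 38587 mod 19 = 17.

x ≡ 38587 (mod 47880).


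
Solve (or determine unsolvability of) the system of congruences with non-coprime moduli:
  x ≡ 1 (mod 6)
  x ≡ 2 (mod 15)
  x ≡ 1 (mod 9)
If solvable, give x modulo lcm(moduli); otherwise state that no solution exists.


Moduli 6, 15, 9 are not pairwise coprime, so CRT works modulo lcm(m_i) when all pairwise compatibility conditions hold.
Pairwise compatibility: gcd(m_i, m_j) must divide a_i - a_j for every pair.
Merge one congruence at a time:
  Start: x ≡ 1 (mod 6).
  Combine with x ≡ 2 (mod 15): gcd(6, 15) = 3, and 2 - 1 = 1 is NOT divisible by 3.
    ⇒ system is inconsistent (no integer solution).

No solution (the system is inconsistent).


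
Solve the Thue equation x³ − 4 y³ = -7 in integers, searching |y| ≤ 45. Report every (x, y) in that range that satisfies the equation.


The equation is x³ - 4y³ = -7. For fixed y, x³ = 4·y³ − 7, so a solution requires the RHS to be a perfect cube.
Strategy: iterate y from -45 to 45, compute RHS = 4·y³ − 7, and check whether it is a (positive or negative) perfect cube.
Check small values of y:
  y = 0: RHS = -7 is not a perfect cube.
  y = 1: RHS = -3 is not a perfect cube.
  y = -1: RHS = -11 is not a perfect cube.
  y = 2: RHS = 25 is not a perfect cube.
  y = -2: RHS = -39 is not a perfect cube.
  y = 3: RHS = 101 is not a perfect cube.
  y = -3: RHS = -115 is not a perfect cube.
Continuing the search up to |y| = 45 finds no solutions either.
No (x, y) in the scanned range satisfies the equation.

No integer solutions with |y| ≤ 45.


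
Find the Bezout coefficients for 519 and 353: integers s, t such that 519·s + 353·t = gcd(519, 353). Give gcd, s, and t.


Euclidean algorithm on (519, 353) — divide until remainder is 0:
  519 = 1 · 353 + 166
  353 = 2 · 166 + 21
  166 = 7 · 21 + 19
  21 = 1 · 19 + 2
  19 = 9 · 2 + 1
  2 = 2 · 1 + 0
gcd(519, 353) = 1.
Track Bezout coefficients alongside the remainders: start with r₀ = 519 = a·1 + b·0 (s = 1, t = 0) and r₁ = 353 = a·0 + b·1 (s = 0, t = 1); each new remainder r_{k+1} = r_{k-1} − q_k·r_k inherits s_{k+1} = s_{k-1} − q_k·s_k, t_{k+1} = t_{k-1} − q_k·t_k, so r_k = a·s_k + b·t_k at every step:
  q = 1: r = 166, s = 1 − 1·0 = 1, t = 0 − 1·1 = -1  (check: 519·1 + 353·(-1) = 166)
  q = 2: r = 21, s = 0 − 2·1 = -2, t = 1 − 2·(-1) = 3  (check: 519·(-2) + 353·3 = 21)
  q = 7: r = 19, s = 1 − 7·(-2) = 15, t = -1 − 7·3 = -22  (check: 519·15 + 353·(-22) = 19)
  q = 1: r = 2, s = -2 − 1·15 = -17, t = 3 − 1·(-22) = 25  (check: 519·(-17) + 353·25 = 2)
  q = 9: r = 1, s = 15 − 9·(-17) = 168, t = -22 − 9·25 = -247  (check: 519·168 + 353·(-247) = 1)
The row with r = 1 (the gcd) gives the Bezout coefficients s = 168, t = -247.
Result: 519 · (168) + 353 · (-247) = 1.

gcd(519, 353) = 1; s = 168, t = -247 (check: 519·168 + 353·(-247) = 1).


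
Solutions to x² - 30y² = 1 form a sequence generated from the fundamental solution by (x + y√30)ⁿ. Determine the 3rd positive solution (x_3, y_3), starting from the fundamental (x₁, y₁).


Step 1: Find the fundamental solution (x₁, y₁) of x² - 30y² = 1.
  Expand √30 as a continued fraction. a₀ = ⌊√30⌋ = 5; iterate m_{k+1} = d_k·a_k − m_k, d_{k+1} = (30 − m_{k+1}²)/d_k, a_{k+1} = ⌊(a₀ + m_{k+1})/d_{k+1}⌋ (starting m₀ = 0, d₀ = 1), with convergents p_k = a_k·p_{k-1} + p_{k-2}, q_k = a_k·q_{k-1} + q_{k-2} (p₋₁ = 1, q₋₁ = 0):
  k = 0: a₀ = 5; p₀/q₀ = 5/1; p₀² − 30·q₀² = 25 − 30 = -5.
  k = 1: m = 5, d = 5, a = ⌊(5 + 5)/5⌋ = 2; p/q = (2·5 + 1)/(2·1 + 0) = 11/2; p² − 30·q² = 121 − 120 = 1.
  The first convergent with p² − 30·q² = 1 gives the fundamental solution (x₁, y₁) = (11, 2).
Step 2: Apply the recurrence (x_{n+1}, y_{n+1}) = (x₁x_n + 30y₁y_n, x₁y_n + y₁x_n) repeatedly.
  From (x_1, y_1) = (11, 2): x_2 = 11·11 + 30·2·2 = 241; y_2 = 11·2 + 2·11 = 44.
  From (x_2, y_2) = (241, 44): x_3 = 11·241 + 30·2·44 = 5291; y_3 = 11·44 + 2·241 = 966.
Step 3: Verify x_3² - 30·y_3² = 27994681 - 27994680 = 1 (should be 1). ✓

(x_1, y_1) = (11, 2); (x_3, y_3) = (5291, 966).


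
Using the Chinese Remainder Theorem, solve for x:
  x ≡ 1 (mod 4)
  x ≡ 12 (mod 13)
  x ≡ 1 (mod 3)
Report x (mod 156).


Moduli 4, 13, 3 are pairwise coprime; by CRT there is a unique solution modulo M = 4 · 13 · 3 = 156.
Solve pairwise, accumulating the modulus:
  Start with x ≡ 1 (mod 4).
  Combine with x ≡ 12 (mod 13): since gcd(4, 13) = 1, we get a unique residue mod 52.
    Write x = 1 + 4·t and substitute into x ≡ 12 (mod 13): 4·t ≡ 12 − 1 = 11 (mod 13).
    The inverse of 4 mod 13 is 10 (since 4·10 = 40 = 3·13 + 1), so t ≡ 10·11 = 110 ≡ 6 (mod 13).
    Then x = 1 + 4·6 = 25, valid modulo lcm(4, 13) = 52: x ≡ 25 (mod 52).
  Combine with x ≡ 1 (mod 3): since gcd(52, 3) = 1, we get a unique residue mod 156.
    Write x = 25 + 52·t and substitute into x ≡ 1 (mod 3): 52·t ≡ 1 − 25 = -24 (mod 3).
    Reduce coefficients mod 3: 1·t ≡ 0 (mod 3).
    So t ≡ 0 (mod 3).
    Then x = 25 + 52·0 = 25, valid modulo lcm(52, 3) = 156: x ≡ 25 (mod 156).
Verify: 25 mod 4 = 1 ✓, 25 mod 13 = 12 ✓, 25 mod 3 = 1 ✓.

x ≡ 25 (mod 156).
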